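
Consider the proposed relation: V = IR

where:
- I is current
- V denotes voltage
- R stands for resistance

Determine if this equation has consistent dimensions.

Yes

I (current) has dimensions [I].
V (voltage) has dimensions [I^-1 L^2 M T^-3].
R (resistance) has dimensions [I^-2 L^2 M T^-3].

Left side: [I^-1 L^2 M T^-3]
Right side: [I^-1 L^2 M T^-3]

Both sides have the same dimensions, so the equation is dimensionally consistent.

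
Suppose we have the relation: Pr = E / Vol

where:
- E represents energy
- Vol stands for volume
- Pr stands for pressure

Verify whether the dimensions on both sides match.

Yes

E (energy) has dimensions [L^2 M T^-2].
Vol (volume) has dimensions [L^3].
Pr (pressure) has dimensions [L^-1 M T^-2].

Left side: [L^-1 M T^-2]
Right side: [L^-1 M T^-2]

Both sides have the same dimensions, so the equation is dimensionally consistent.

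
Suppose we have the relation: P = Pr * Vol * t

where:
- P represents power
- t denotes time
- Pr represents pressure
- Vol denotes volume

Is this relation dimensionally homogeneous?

No

P (power) has dimensions [L^2 M T^-3].
t (time) has dimensions [T].
Pr (pressure) has dimensions [L^-1 M T^-2].
Vol (volume) has dimensions [L^3].

Left side: [L^2 M T^-3]
Right side: [L^2 M T^-1]

The two sides have different dimensions, so the equation is NOT dimensionally consistent.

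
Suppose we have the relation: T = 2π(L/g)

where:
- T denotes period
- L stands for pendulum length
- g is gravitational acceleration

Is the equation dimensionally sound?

No

T (period) has dimensions [T].
L (pendulum length) has dimensions [L].
g (gravitational acceleration) has dimensions [L T^-2].

Left side: [T]
Right side: [T^2]

The two sides have different dimensions, so the equation is NOT dimensionally consistent.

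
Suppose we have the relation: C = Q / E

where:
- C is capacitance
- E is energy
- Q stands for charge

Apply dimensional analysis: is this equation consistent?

No

C (capacitance) has dimensions [I^2 L^-2 M^-1 T^4].
E (energy) has dimensions [L^2 M T^-2].
Q (charge) has dimensions [I T].

Left side: [I^2 L^-2 M^-1 T^4]
Right side: [I L^-2 M^-1 T^3]

The two sides have different dimensions, so the equation is NOT dimensionally consistent.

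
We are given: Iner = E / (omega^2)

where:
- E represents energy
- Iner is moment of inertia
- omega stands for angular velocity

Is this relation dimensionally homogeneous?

Yes

E (energy) has dimensions [L^2 M T^-2].
Iner (moment of inertia) has dimensions [L^2 M].
omega (angular velocity) has dimensions [T^-1].

Left side: [L^2 M]
Right side: [L^2 M]

Both sides have the same dimensions, so the equation is dimensionally consistent.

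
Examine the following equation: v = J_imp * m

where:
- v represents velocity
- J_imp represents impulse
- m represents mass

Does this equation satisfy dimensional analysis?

No

v (velocity) has dimensions [L T^-1].
J_imp (impulse) has dimensions [L M T^-1].
m (mass) has dimensions [M].

Left side: [L T^-1]
Right side: [L M^2 T^-1]

The two sides have different dimensions, so the equation is NOT dimensionally consistent.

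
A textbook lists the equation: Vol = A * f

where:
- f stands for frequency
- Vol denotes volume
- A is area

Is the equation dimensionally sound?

No

f (frequency) has dimensions [T^-1].
Vol (volume) has dimensions [L^3].
A (area) has dimensions [L^2].

Left side: [L^3]
Right side: [L^2 T^-1]

The two sides have different dimensions, so the equation is NOT dimensionally consistent.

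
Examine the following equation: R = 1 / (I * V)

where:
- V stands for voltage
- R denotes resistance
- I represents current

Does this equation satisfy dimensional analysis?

No

V (voltage) has dimensions [I^-1 L^2 M T^-3].
R (resistance) has dimensions [I^-2 L^2 M T^-3].
I (current) has dimensions [I].

Left side: [I^-2 L^2 M T^-3]
Right side: [L^-2 M^-1 T^3]

The two sides have different dimensions, so the equation is NOT dimensionally consistent.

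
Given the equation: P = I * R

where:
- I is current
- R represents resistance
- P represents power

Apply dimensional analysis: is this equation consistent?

No

I (current) has dimensions [I].
R (resistance) has dimensions [I^-2 L^2 M T^-3].
P (power) has dimensions [L^2 M T^-3].

Left side: [L^2 M T^-3]
Right side: [I^-1 L^2 M T^-3]

The two sides have different dimensions, so the equation is NOT dimensionally consistent.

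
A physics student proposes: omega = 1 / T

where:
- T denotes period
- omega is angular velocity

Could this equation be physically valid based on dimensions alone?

Yes

T (period) has dimensions [T].
omega (angular velocity) has dimensions [T^-1].

Left side: [T^-1]
Right side: [T^-1]

Both sides have the same dimensions, so the equation is dimensionally consistent.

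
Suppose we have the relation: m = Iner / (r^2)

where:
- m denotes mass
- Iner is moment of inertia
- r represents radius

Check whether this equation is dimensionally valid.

Yes

m (mass) has dimensions [M].
Iner (moment of inertia) has dimensions [L^2 M].
r (radius) has dimensions [L].

Left side: [M]
Right side: [M]

Both sides have the same dimensions, so the equation is dimensionally consistent.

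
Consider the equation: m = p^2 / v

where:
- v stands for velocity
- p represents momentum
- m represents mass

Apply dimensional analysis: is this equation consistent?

No

v (velocity) has dimensions [L T^-1].
p (momentum) has dimensions [L M T^-1].
m (mass) has dimensions [M].

Left side: [M]
Right side: [L M^2 T^-1]

The two sides have different dimensions, so the equation is NOT dimensionally consistent.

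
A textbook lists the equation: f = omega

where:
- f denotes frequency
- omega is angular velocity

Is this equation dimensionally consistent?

Yes

f (frequency) has dimensions [T^-1].
omega (angular velocity) has dimensions [T^-1].

Left side: [T^-1]
Right side: [T^-1]

Both sides have the same dimensions, so the equation is dimensionally consistent.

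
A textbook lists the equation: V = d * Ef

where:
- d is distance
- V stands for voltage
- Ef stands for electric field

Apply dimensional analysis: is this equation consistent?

Yes

d (distance) has dimensions [L].
V (voltage) has dimensions [I^-1 L^2 M T^-3].
Ef (electric field) has dimensions [I^-1 L M T^-3].

Left side: [I^-1 L^2 M T^-3]
Right side: [I^-1 L^2 M T^-3]

Both sides have the same dimensions, so the equation is dimensionally consistent.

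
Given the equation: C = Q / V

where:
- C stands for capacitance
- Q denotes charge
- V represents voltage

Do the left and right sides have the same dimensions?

Yes

C (capacitance) has dimensions [I^2 L^-2 M^-1 T^4].
Q (charge) has dimensions [I T].
V (voltage) has dimensions [I^-1 L^2 M T^-3].

Left side: [I^2 L^-2 M^-1 T^4]
Right side: [I^2 L^-2 M^-1 T^4]

Both sides have the same dimensions, so the equation is dimensionally consistent.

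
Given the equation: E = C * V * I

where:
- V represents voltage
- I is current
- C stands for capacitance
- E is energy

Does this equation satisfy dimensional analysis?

No

V (voltage) has dimensions [I^-1 L^2 M T^-3].
I (current) has dimensions [I].
C (capacitance) has dimensions [I^2 L^-2 M^-1 T^4].
E (energy) has dimensions [L^2 M T^-2].

Left side: [L^2 M T^-2]
Right side: [I^2 T]

The two sides have different dimensions, so the equation is NOT dimensionally consistent.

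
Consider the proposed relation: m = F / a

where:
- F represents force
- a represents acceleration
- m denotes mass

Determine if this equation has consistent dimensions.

Yes

F (force) has dimensions [L M T^-2].
a (acceleration) has dimensions [L T^-2].
m (mass) has dimensions [M].

Left side: [M]
Right side: [M]

Both sides have the same dimensions, so the equation is dimensionally consistent.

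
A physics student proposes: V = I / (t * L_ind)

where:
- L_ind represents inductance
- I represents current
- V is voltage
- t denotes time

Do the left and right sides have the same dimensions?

No

L_ind (inductance) has dimensions [I^-2 L^2 M T^-2].
I (current) has dimensions [I].
V (voltage) has dimensions [I^-1 L^2 M T^-3].
t (time) has dimensions [T].

Left side: [I^-1 L^2 M T^-3]
Right side: [I^3 L^-2 M^-1 T]

The two sides have different dimensions, so the equation is NOT dimensionally consistent.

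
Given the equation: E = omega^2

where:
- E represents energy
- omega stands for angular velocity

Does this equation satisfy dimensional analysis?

No

E (energy) has dimensions [L^2 M T^-2].
omega (angular velocity) has dimensions [T^-1].

Left side: [L^2 M T^-2]
Right side: [T^-2]

The two sides have different dimensions, so the equation is NOT dimensionally consistent.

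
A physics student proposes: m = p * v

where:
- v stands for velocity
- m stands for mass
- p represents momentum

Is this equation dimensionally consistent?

No

v (velocity) has dimensions [L T^-1].
m (mass) has dimensions [M].
p (momentum) has dimensions [L M T^-1].

Left side: [M]
Right side: [L^2 M T^-2]

The two sides have different dimensions, so the equation is NOT dimensionally consistent.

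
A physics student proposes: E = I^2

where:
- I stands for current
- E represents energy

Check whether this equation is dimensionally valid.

No

I (current) has dimensions [I].
E (energy) has dimensions [L^2 M T^-2].

Left side: [L^2 M T^-2]
Right side: [I^2]

The two sides have different dimensions, so the equation is NOT dimensionally consistent.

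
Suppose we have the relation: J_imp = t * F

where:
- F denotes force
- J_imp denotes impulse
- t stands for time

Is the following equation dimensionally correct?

Yes

F (force) has dimensions [L M T^-2].
J_imp (impulse) has dimensions [L M T^-1].
t (time) has dimensions [T].

Left side: [L M T^-1]
Right side: [L M T^-1]

Both sides have the same dimensions, so the equation is dimensionally consistent.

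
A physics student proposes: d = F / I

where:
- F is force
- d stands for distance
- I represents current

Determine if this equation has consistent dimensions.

No

F (force) has dimensions [L M T^-2].
d (distance) has dimensions [L].
I (current) has dimensions [I].

Left side: [L]
Right side: [I^-1 L M T^-2]

The two sides have different dimensions, so the equation is NOT dimensionally consistent.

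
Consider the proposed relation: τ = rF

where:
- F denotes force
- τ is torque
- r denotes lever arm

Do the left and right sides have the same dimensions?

Yes

F (force) has dimensions [L M T^-2].
τ (torque) has dimensions [L^2 M T^-2].
r (lever arm) has dimensions [L].

Left side: [L^2 M T^-2]
Right side: [L^2 M T^-2]

Both sides have the same dimensions, so the equation is dimensionally consistent.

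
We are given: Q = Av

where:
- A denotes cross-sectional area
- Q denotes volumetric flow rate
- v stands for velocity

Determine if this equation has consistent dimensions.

Yes

A (cross-sectional area) has dimensions [L^2].
Q (volumetric flow rate) has dimensions [L^3 T^-1].
v (velocity) has dimensions [L T^-1].

Left side: [L^3 T^-1]
Right side: [L^3 T^-1]

Both sides have the same dimensions, so the equation is dimensionally consistent.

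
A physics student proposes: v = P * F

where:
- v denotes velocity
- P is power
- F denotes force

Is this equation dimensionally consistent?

No

v (velocity) has dimensions [L T^-1].
P (power) has dimensions [L^2 M T^-3].
F (force) has dimensions [L M T^-2].

Left side: [L T^-1]
Right side: [L^3 M^2 T^-5]

The two sides have different dimensions, so the equation is NOT dimensionally consistent.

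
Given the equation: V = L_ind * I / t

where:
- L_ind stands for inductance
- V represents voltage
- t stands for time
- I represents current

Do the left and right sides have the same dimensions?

Yes

L_ind (inductance) has dimensions [I^-2 L^2 M T^-2].
V (voltage) has dimensions [I^-1 L^2 M T^-3].
t (time) has dimensions [T].
I (current) has dimensions [I].

Left side: [I^-1 L^2 M T^-3]
Right side: [I^-1 L^2 M T^-3]

Both sides have the same dimensions, so the equation is dimensionally consistent.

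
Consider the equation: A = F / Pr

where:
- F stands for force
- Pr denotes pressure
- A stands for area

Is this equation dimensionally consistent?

Yes

F (force) has dimensions [L M T^-2].
Pr (pressure) has dimensions [L^-1 M T^-2].
A (area) has dimensions [L^2].

Left side: [L^2]
Right side: [L^2]

Both sides have the same dimensions, so the equation is dimensionally consistent.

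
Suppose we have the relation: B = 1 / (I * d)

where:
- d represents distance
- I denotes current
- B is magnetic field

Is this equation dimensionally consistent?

No

d (distance) has dimensions [L].
I (current) has dimensions [I].
B (magnetic field) has dimensions [I^-1 M T^-2].

Left side: [I^-1 M T^-2]
Right side: [I^-1 L^-1]

The two sides have different dimensions, so the equation is NOT dimensionally consistent.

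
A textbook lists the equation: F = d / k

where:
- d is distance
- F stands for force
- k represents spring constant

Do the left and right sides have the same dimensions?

No

d (distance) has dimensions [L].
F (force) has dimensions [L M T^-2].
k (spring constant) has dimensions [M T^-2].

Left side: [L M T^-2]
Right side: [L M^-1 T^2]

The two sides have different dimensions, so the equation is NOT dimensionally consistent.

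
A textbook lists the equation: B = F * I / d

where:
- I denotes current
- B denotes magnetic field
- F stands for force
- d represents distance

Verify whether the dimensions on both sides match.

No

I (current) has dimensions [I].
B (magnetic field) has dimensions [I^-1 M T^-2].
F (force) has dimensions [L M T^-2].
d (distance) has dimensions [L].

Left side: [I^-1 M T^-2]
Right side: [I M T^-2]

The two sides have different dimensions, so the equation is NOT dimensionally consistent.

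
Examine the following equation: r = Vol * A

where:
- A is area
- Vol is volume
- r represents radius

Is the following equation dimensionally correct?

No

A (area) has dimensions [L^2].
Vol (volume) has dimensions [L^3].
r (radius) has dimensions [L].

Left side: [L]
Right side: [L^5]

The two sides have different dimensions, so the equation is NOT dimensionally consistent.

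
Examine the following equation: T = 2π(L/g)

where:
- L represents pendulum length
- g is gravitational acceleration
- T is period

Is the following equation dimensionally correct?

No

L (pendulum length) has dimensions [L].
g (gravitational acceleration) has dimensions [L T^-2].
T (period) has dimensions [T].

Left side: [T]
Right side: [T^2]

The two sides have different dimensions, so the equation is NOT dimensionally consistent.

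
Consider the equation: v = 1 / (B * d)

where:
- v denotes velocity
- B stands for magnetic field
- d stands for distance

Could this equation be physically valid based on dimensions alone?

No

v (velocity) has dimensions [L T^-1].
B (magnetic field) has dimensions [I^-1 M T^-2].
d (distance) has dimensions [L].

Left side: [L T^-1]
Right side: [I L^-1 M^-1 T^2]

The two sides have different dimensions, so the equation is NOT dimensionally consistent.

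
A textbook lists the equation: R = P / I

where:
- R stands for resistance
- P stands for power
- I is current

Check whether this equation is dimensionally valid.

No

R (resistance) has dimensions [I^-2 L^2 M T^-3].
P (power) has dimensions [L^2 M T^-3].
I (current) has dimensions [I].

Left side: [I^-2 L^2 M T^-3]
Right side: [I^-1 L^2 M T^-3]

The two sides have different dimensions, so the equation is NOT dimensionally consistent.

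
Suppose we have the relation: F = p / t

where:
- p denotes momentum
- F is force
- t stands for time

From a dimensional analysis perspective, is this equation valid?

Yes

p (momentum) has dimensions [L M T^-1].
F (force) has dimensions [L M T^-2].
t (time) has dimensions [T].

Left side: [L M T^-2]
Right side: [L M T^-2]

Both sides have the same dimensions, so the equation is dimensionally consistent.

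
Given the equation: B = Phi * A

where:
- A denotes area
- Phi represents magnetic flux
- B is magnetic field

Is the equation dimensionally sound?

No

A (area) has dimensions [L^2].
Phi (magnetic flux) has dimensions [I^-1 L^2 M T^-2].
B (magnetic field) has dimensions [I^-1 M T^-2].

Left side: [I^-1 M T^-2]
Right side: [I^-1 L^4 M T^-2]

The two sides have different dimensions, so the equation is NOT dimensionally consistent.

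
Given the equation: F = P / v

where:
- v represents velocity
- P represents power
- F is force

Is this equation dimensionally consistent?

Yes

v (velocity) has dimensions [L T^-1].
P (power) has dimensions [L^2 M T^-3].
F (force) has dimensions [L M T^-2].

Left side: [L M T^-2]
Right side: [L M T^-2]

Both sides have the same dimensions, so the equation is dimensionally consistent.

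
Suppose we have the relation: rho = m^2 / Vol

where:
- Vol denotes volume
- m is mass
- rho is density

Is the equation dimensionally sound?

No

Vol (volume) has dimensions [L^3].
m (mass) has dimensions [M].
rho (density) has dimensions [L^-3 M].

Left side: [L^-3 M]
Right side: [L^-3 M^2]

The two sides have different dimensions, so the equation is NOT dimensionally consistent.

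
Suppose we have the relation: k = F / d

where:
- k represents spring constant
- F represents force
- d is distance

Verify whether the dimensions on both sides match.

Yes

k (spring constant) has dimensions [M T^-2].
F (force) has dimensions [L M T^-2].
d (distance) has dimensions [L].

Left side: [M T^-2]
Right side: [M T^-2]

Both sides have the same dimensions, so the equation is dimensionally consistent.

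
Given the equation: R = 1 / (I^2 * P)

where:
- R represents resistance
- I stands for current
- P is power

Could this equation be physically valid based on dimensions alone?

No

R (resistance) has dimensions [I^-2 L^2 M T^-3].
I (current) has dimensions [I].
P (power) has dimensions [L^2 M T^-3].

Left side: [I^-2 L^2 M T^-3]
Right side: [I^-2 L^-2 M^-1 T^3]

The two sides have different dimensions, so the equation is NOT dimensionally consistent.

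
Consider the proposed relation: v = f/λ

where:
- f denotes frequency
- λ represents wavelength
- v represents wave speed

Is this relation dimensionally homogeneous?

No

f (frequency) has dimensions [T^-1].
λ (wavelength) has dimensions [L].
v (wave speed) has dimensions [L T^-1].

Left side: [L T^-1]
Right side: [L^-1 T^-1]

The two sides have different dimensions, so the equation is NOT dimensionally consistent.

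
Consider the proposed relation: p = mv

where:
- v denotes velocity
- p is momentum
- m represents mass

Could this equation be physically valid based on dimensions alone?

Yes

v (velocity) has dimensions [L T^-1].
p (momentum) has dimensions [L M T^-1].
m (mass) has dimensions [M].

Left side: [L M T^-1]
Right side: [L M T^-1]

Both sides have the same dimensions, so the equation is dimensionally consistent.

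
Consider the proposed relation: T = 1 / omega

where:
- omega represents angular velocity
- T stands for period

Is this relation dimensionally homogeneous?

Yes

omega (angular velocity) has dimensions [T^-1].
T (period) has dimensions [T].

Left side: [T]
Right side: [T]

Both sides have the same dimensions, so the equation is dimensionally consistent.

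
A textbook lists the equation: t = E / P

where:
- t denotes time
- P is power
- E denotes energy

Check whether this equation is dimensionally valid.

Yes

t (time) has dimensions [T].
P (power) has dimensions [L^2 M T^-3].
E (energy) has dimensions [L^2 M T^-2].

Left side: [T]
Right side: [T]

Both sides have the same dimensions, so the equation is dimensionally consistent.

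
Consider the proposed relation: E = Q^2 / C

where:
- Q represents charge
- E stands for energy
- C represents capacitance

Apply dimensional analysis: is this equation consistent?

Yes

Q (charge) has dimensions [I T].
E (energy) has dimensions [L^2 M T^-2].
C (capacitance) has dimensions [I^2 L^-2 M^-1 T^4].

Left side: [L^2 M T^-2]
Right side: [L^2 M T^-2]

Both sides have the same dimensions, so the equation is dimensionally consistent.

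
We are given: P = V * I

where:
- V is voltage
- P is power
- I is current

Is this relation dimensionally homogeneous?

Yes

V (voltage) has dimensions [I^-1 L^2 M T^-3].
P (power) has dimensions [L^2 M T^-3].
I (current) has dimensions [I].

Left side: [L^2 M T^-3]
Right side: [L^2 M T^-3]

Both sides have the same dimensions, so the equation is dimensionally consistent.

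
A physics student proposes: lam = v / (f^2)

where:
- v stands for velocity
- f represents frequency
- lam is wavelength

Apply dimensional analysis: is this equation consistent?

No

v (velocity) has dimensions [L T^-1].
f (frequency) has dimensions [T^-1].
lam (wavelength) has dimensions [L].

Left side: [L]
Right side: [L T]

The two sides have different dimensions, so the equation is NOT dimensionally consistent.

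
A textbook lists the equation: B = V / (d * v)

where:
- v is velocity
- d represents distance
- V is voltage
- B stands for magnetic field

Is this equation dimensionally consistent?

Yes

v (velocity) has dimensions [L T^-1].
d (distance) has dimensions [L].
V (voltage) has dimensions [I^-1 L^2 M T^-3].
B (magnetic field) has dimensions [I^-1 M T^-2].

Left side: [I^-1 M T^-2]
Right side: [I^-1 M T^-2]

Both sides have the same dimensions, so the equation is dimensionally consistent.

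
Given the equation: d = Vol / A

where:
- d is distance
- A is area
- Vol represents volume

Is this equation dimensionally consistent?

Yes

d (distance) has dimensions [L].
A (area) has dimensions [L^2].
Vol (volume) has dimensions [L^3].

Left side: [L]
Right side: [L]

Both sides have the same dimensions, so the equation is dimensionally consistent.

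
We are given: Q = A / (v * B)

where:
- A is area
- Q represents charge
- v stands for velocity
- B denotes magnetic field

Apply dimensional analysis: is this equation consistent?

No

A (area) has dimensions [L^2].
Q (charge) has dimensions [I T].
v (velocity) has dimensions [L T^-1].
B (magnetic field) has dimensions [I^-1 M T^-2].

Left side: [I T]
Right side: [I L M^-1 T^3]

The two sides have different dimensions, so the equation is NOT dimensionally consistent.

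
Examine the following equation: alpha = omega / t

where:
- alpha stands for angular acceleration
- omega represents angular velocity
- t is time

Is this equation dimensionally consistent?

Yes

alpha (angular acceleration) has dimensions [T^-2].
omega (angular velocity) has dimensions [T^-1].
t (time) has dimensions [T].

Left side: [T^-2]
Right side: [T^-2]

Both sides have the same dimensions, so the equation is dimensionally consistent.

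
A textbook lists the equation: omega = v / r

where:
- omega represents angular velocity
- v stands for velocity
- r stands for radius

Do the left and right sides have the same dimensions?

Yes

omega (angular velocity) has dimensions [T^-1].
v (velocity) has dimensions [L T^-1].
r (radius) has dimensions [L].

Left side: [T^-1]
Right side: [T^-1]

Both sides have the same dimensions, so the equation is dimensionally consistent.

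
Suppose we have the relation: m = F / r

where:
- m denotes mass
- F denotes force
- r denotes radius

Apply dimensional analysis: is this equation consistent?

No

m (mass) has dimensions [M].
F (force) has dimensions [L M T^-2].
r (radius) has dimensions [L].

Left side: [M]
Right side: [M T^-2]

The two sides have different dimensions, so the equation is NOT dimensionally consistent.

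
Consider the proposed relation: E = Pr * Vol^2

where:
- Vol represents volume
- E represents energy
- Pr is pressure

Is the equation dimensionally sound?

No

Vol (volume) has dimensions [L^3].
E (energy) has dimensions [L^2 M T^-2].
Pr (pressure) has dimensions [L^-1 M T^-2].

Left side: [L^2 M T^-2]
Right side: [L^5 M T^-2]

The two sides have different dimensions, so the equation is NOT dimensionally consistent.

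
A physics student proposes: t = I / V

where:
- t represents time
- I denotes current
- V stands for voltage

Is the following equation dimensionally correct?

No

t (time) has dimensions [T].
I (current) has dimensions [I].
V (voltage) has dimensions [I^-1 L^2 M T^-3].

Left side: [T]
Right side: [I^2 L^-2 M^-1 T^3]

The two sides have different dimensions, so the equation is NOT dimensionally consistent.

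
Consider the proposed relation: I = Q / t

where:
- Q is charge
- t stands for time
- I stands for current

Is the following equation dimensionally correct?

Yes

Q (charge) has dimensions [I T].
t (time) has dimensions [T].
I (current) has dimensions [I].

Left side: [I]
Right side: [I]

Both sides have the same dimensions, so the equation is dimensionally consistent.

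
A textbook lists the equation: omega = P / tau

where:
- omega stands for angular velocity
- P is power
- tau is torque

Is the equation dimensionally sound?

Yes

omega (angular velocity) has dimensions [T^-1].
P (power) has dimensions [L^2 M T^-3].
tau (torque) has dimensions [L^2 M T^-2].

Left side: [T^-1]
Right side: [T^-1]

Both sides have the same dimensions, so the equation is dimensionally consistent.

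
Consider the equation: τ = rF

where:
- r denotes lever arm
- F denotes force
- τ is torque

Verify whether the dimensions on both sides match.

Yes

r (lever arm) has dimensions [L].
F (force) has dimensions [L M T^-2].
τ (torque) has dimensions [L^2 M T^-2].

Left side: [L^2 M T^-2]
Right side: [L^2 M T^-2]

Both sides have the same dimensions, so the equation is dimensionally consistent.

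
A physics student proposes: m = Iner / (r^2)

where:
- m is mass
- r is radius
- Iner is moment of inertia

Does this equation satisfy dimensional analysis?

Yes

m (mass) has dimensions [M].
r (radius) has dimensions [L].
Iner (moment of inertia) has dimensions [L^2 M].

Left side: [M]
Right side: [M]

Both sides have the same dimensions, so the equation is dimensionally consistent.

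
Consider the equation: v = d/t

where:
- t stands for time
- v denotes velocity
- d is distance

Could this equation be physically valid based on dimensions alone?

Yes

t (time) has dimensions [T].
v (velocity) has dimensions [L T^-1].
d (distance) has dimensions [L].

Left side: [L T^-1]
Right side: [L T^-1]

Both sides have the same dimensions, so the equation is dimensionally consistent.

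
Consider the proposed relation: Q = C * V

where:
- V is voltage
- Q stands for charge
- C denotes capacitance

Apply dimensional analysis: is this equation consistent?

Yes

V (voltage) has dimensions [I^-1 L^2 M T^-3].
Q (charge) has dimensions [I T].
C (capacitance) has dimensions [I^2 L^-2 M^-1 T^4].

Left side: [I T]
Right side: [I T]

Both sides have the same dimensions, so the equation is dimensionally consistent.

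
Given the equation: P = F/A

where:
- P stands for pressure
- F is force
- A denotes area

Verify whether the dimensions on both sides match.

Yes

P (pressure) has dimensions [L^-1 M T^-2].
F (force) has dimensions [L M T^-2].
A (area) has dimensions [L^2].

Left side: [L^-1 M T^-2]
Right side: [L^-1 M T^-2]

Both sides have the same dimensions, so the equation is dimensionally consistent.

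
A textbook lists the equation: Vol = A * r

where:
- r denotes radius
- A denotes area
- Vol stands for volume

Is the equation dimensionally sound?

Yes

r (radius) has dimensions [L].
A (area) has dimensions [L^2].
Vol (volume) has dimensions [L^3].

Left side: [L^3]
Right side: [L^3]

Both sides have the same dimensions, so the equation is dimensionally consistent.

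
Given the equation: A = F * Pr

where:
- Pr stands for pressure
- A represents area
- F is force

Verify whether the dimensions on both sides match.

No

Pr (pressure) has dimensions [L^-1 M T^-2].
A (area) has dimensions [L^2].
F (force) has dimensions [L M T^-2].

Left side: [L^2]
Right side: [M^2 T^-4]

The two sides have different dimensions, so the equation is NOT dimensionally consistent.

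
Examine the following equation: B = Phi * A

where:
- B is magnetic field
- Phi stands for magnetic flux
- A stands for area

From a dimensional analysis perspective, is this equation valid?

No

B (magnetic field) has dimensions [I^-1 M T^-2].
Phi (magnetic flux) has dimensions [I^-1 L^2 M T^-2].
A (area) has dimensions [L^2].

Left side: [I^-1 M T^-2]
Right side: [I^-1 L^4 M T^-2]

The two sides have different dimensions, so the equation is NOT dimensionally consistent.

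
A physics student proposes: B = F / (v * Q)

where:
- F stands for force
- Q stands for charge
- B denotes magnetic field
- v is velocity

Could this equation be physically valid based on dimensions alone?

Yes

F (force) has dimensions [L M T^-2].
Q (charge) has dimensions [I T].
B (magnetic field) has dimensions [I^-1 M T^-2].
v (velocity) has dimensions [L T^-1].

Left side: [I^-1 M T^-2]
Right side: [I^-1 M T^-2]

Both sides have the same dimensions, so the equation is dimensionally consistent.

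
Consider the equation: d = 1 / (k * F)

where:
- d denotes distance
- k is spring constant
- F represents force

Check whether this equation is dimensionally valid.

No

d (distance) has dimensions [L].
k (spring constant) has dimensions [M T^-2].
F (force) has dimensions [L M T^-2].

Left side: [L]
Right side: [L^-1 M^-2 T^4]

The two sides have different dimensions, so the equation is NOT dimensionally consistent.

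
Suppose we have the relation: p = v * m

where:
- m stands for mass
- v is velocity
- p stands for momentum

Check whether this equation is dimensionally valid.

Yes

m (mass) has dimensions [M].
v (velocity) has dimensions [L T^-1].
p (momentum) has dimensions [L M T^-1].

Left side: [L M T^-1]
Right side: [L M T^-1]

Both sides have the same dimensions, so the equation is dimensionally consistent.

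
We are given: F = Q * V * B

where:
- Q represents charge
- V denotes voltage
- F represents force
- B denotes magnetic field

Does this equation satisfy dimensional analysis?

No

Q (charge) has dimensions [I T].
V (voltage) has dimensions [I^-1 L^2 M T^-3].
F (force) has dimensions [L M T^-2].
B (magnetic field) has dimensions [I^-1 M T^-2].

Left side: [L M T^-2]
Right side: [I^-1 L^2 M^2 T^-4]

The two sides have different dimensions, so the equation is NOT dimensionally consistent.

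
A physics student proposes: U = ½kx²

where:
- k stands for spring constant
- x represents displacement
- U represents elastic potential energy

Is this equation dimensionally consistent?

Yes

k (spring constant) has dimensions [M T^-2].
x (displacement) has dimensions [L].
U (elastic potential energy) has dimensions [L^2 M T^-2].

Left side: [L^2 M T^-2]
Right side: [L^2 M T^-2]

Both sides have the same dimensions, so the equation is dimensionally consistent.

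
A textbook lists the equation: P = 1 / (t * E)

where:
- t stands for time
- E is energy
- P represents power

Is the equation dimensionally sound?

No

t (time) has dimensions [T].
E (energy) has dimensions [L^2 M T^-2].
P (power) has dimensions [L^2 M T^-3].

Left side: [L^2 M T^-3]
Right side: [L^-2 M^-1 T]

The two sides have different dimensions, so the equation is NOT dimensionally consistent.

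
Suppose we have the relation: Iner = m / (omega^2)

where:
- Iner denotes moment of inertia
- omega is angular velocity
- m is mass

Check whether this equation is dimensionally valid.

No

Iner (moment of inertia) has dimensions [L^2 M].
omega (angular velocity) has dimensions [T^-1].
m (mass) has dimensions [M].

Left side: [L^2 M]
Right side: [M T^2]

The two sides have different dimensions, so the equation is NOT dimensionally consistent.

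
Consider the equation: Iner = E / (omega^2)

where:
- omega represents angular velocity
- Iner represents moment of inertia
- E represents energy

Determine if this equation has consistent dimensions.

Yes

omega (angular velocity) has dimensions [T^-1].
Iner (moment of inertia) has dimensions [L^2 M].
E (energy) has dimensions [L^2 M T^-2].

Left side: [L^2 M]
Right side: [L^2 M]

Both sides have the same dimensions, so the equation is dimensionally consistent.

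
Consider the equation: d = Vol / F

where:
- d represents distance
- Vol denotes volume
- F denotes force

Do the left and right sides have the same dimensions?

No

d (distance) has dimensions [L].
Vol (volume) has dimensions [L^3].
F (force) has dimensions [L M T^-2].

Left side: [L]
Right side: [L^2 M^-1 T^2]

The two sides have different dimensions, so the equation is NOT dimensionally consistent.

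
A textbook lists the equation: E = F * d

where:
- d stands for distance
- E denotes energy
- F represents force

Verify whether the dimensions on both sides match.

Yes

d (distance) has dimensions [L].
E (energy) has dimensions [L^2 M T^-2].
F (force) has dimensions [L M T^-2].

Left side: [L^2 M T^-2]
Right side: [L^2 M T^-2]

Both sides have the same dimensions, so the equation is dimensionally consistent.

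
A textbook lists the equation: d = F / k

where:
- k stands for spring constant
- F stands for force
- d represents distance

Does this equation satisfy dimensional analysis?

Yes

k (spring constant) has dimensions [M T^-2].
F (force) has dimensions [L M T^-2].
d (distance) has dimensions [L].

Left side: [L]
Right side: [L]

Both sides have the same dimensions, so the equation is dimensionally consistent.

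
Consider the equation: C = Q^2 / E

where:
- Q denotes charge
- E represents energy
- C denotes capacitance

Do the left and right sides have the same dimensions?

Yes

Q (charge) has dimensions [I T].
E (energy) has dimensions [L^2 M T^-2].
C (capacitance) has dimensions [I^2 L^-2 M^-1 T^4].

Left side: [I^2 L^-2 M^-1 T^4]
Right side: [I^2 L^-2 M^-1 T^4]

Both sides have the same dimensions, so the equation is dimensionally consistent.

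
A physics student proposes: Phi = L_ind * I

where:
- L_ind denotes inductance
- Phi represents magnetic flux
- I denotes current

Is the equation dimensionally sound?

Yes

L_ind (inductance) has dimensions [I^-2 L^2 M T^-2].
Phi (magnetic flux) has dimensions [I^-1 L^2 M T^-2].
I (current) has dimensions [I].

Left side: [I^-1 L^2 M T^-2]
Right side: [I^-1 L^2 M T^-2]

Both sides have the same dimensions, so the equation is dimensionally consistent.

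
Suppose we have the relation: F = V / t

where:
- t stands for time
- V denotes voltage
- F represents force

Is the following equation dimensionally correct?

No

t (time) has dimensions [T].
V (voltage) has dimensions [I^-1 L^2 M T^-3].
F (force) has dimensions [L M T^-2].

Left side: [L M T^-2]
Right side: [I^-1 L^2 M T^-4]

The two sides have different dimensions, so the equation is NOT dimensionally consistent.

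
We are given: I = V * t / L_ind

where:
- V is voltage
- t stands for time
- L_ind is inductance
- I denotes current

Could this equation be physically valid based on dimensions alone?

Yes

V (voltage) has dimensions [I^-1 L^2 M T^-3].
t (time) has dimensions [T].
L_ind (inductance) has dimensions [I^-2 L^2 M T^-2].
I (current) has dimensions [I].

Left side: [I]
Right side: [I]

Both sides have the same dimensions, so the equation is dimensionally consistent.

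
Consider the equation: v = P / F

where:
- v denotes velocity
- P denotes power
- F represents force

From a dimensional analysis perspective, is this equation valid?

Yes

v (velocity) has dimensions [L T^-1].
P (power) has dimensions [L^2 M T^-3].
F (force) has dimensions [L M T^-2].

Left side: [L T^-1]
Right side: [L T^-1]

Both sides have the same dimensions, so the equation is dimensionally consistent.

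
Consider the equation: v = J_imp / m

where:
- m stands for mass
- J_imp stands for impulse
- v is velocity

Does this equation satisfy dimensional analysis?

Yes

m (mass) has dimensions [M].
J_imp (impulse) has dimensions [L M T^-1].
v (velocity) has dimensions [L T^-1].

Left side: [L T^-1]
Right side: [L T^-1]

Both sides have the same dimensions, so the equation is dimensionally consistent.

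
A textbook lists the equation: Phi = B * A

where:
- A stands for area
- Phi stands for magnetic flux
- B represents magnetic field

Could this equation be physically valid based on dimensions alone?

Yes

A (area) has dimensions [L^2].
Phi (magnetic flux) has dimensions [I^-1 L^2 M T^-2].
B (magnetic field) has dimensions [I^-1 M T^-2].

Left side: [I^-1 L^2 M T^-2]
Right side: [I^-1 L^2 M T^-2]

Both sides have the same dimensions, so the equation is dimensionally consistent.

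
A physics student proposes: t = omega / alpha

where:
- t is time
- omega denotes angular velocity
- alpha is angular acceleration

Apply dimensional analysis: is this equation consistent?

Yes

t (time) has dimensions [T].
omega (angular velocity) has dimensions [T^-1].
alpha (angular acceleration) has dimensions [T^-2].

Left side: [T]
Right side: [T]

Both sides have the same dimensions, so the equation is dimensionally consistent.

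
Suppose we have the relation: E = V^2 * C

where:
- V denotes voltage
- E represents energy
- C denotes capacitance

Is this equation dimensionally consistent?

Yes

V (voltage) has dimensions [I^-1 L^2 M T^-3].
E (energy) has dimensions [L^2 M T^-2].
C (capacitance) has dimensions [I^2 L^-2 M^-1 T^4].

Left side: [L^2 M T^-2]
Right side: [L^2 M T^-2]

Both sides have the same dimensions, so the equation is dimensionally consistent.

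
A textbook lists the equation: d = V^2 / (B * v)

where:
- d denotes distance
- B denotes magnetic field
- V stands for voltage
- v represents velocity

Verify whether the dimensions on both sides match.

No

d (distance) has dimensions [L].
B (magnetic field) has dimensions [I^-1 M T^-2].
V (voltage) has dimensions [I^-1 L^2 M T^-3].
v (velocity) has dimensions [L T^-1].

Left side: [L]
Right side: [I^-1 L^3 M T^-3]

The two sides have different dimensions, so the equation is NOT dimensionally consistent.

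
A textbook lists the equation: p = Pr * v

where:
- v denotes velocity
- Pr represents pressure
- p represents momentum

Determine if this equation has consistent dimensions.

No

v (velocity) has dimensions [L T^-1].
Pr (pressure) has dimensions [L^-1 M T^-2].
p (momentum) has dimensions [L M T^-1].

Left side: [L M T^-1]
Right side: [M T^-3]

The two sides have different dimensions, so the equation is NOT dimensionally consistent.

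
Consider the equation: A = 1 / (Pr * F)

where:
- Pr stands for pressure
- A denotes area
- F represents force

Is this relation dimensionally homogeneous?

No

Pr (pressure) has dimensions [L^-1 M T^-2].
A (area) has dimensions [L^2].
F (force) has dimensions [L M T^-2].

Left side: [L^2]
Right side: [M^-2 T^4]

The two sides have different dimensions, so the equation is NOT dimensionally consistent.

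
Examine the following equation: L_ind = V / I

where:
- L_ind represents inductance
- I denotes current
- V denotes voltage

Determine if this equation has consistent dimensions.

No

L_ind (inductance) has dimensions [I^-2 L^2 M T^-2].
I (current) has dimensions [I].
V (voltage) has dimensions [I^-1 L^2 M T^-3].

Left side: [I^-2 L^2 M T^-2]
Right side: [I^-2 L^2 M T^-3]

The two sides have different dimensions, so the equation is NOT dimensionally consistent.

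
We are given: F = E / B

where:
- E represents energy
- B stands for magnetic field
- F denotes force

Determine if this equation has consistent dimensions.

No

E (energy) has dimensions [L^2 M T^-2].
B (magnetic field) has dimensions [I^-1 M T^-2].
F (force) has dimensions [L M T^-2].

Left side: [L M T^-2]
Right side: [I L^2]

The two sides have different dimensions, so the equation is NOT dimensionally consistent.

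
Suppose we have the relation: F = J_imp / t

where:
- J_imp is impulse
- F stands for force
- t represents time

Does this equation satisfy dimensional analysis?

Yes

J_imp (impulse) has dimensions [L M T^-1].
F (force) has dimensions [L M T^-2].
t (time) has dimensions [T].

Left side: [L M T^-2]
Right side: [L M T^-2]

Both sides have the same dimensions, so the equation is dimensionally consistent.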